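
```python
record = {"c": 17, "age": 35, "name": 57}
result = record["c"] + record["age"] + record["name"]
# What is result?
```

Trace:
`record = {"c": 17, "age": 35, "name": 57}` → record = {'c': 17, 'age': 35, 'name': 57}
`result = record["c"] + record["age"] + record["name"]` → result = 109
So result = 109

Answer: 109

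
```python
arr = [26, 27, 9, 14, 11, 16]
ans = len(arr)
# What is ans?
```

Trace:
`arr = [26, 27, 9, 14, 11, 16]` → arr = [26, 27, 9, 14, 11, 16]
`ans = len(arr)` → ans = 6
So ans = 6

Answer: 6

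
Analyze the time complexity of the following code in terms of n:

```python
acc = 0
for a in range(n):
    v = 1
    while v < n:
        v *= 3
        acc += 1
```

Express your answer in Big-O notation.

Each loop level contributes: n × log n. Multiplying the contributions gives O(n log n).

Answer: O(n log n)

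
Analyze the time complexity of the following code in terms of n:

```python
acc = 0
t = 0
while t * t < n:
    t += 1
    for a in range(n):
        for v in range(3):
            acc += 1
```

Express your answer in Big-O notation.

Each loop level contributes: √n × n × 1. Multiplying the contributions gives O(n√n).

Answer: O(n√n)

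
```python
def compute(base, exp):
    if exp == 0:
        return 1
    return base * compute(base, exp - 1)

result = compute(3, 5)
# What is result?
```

compute(3, 5) = 3 * 3 * 3 * 3 * 3 = 243

Answer: 243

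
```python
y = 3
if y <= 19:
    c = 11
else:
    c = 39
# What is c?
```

Trace:
`y = 3` → y = 3
`if y <= 19: ...` → y <= 19 is True → c = 11
So c = 11

Answer: 11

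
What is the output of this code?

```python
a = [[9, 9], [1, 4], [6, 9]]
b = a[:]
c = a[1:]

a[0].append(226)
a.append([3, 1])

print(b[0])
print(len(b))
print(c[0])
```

Key concept: slice with nested mutation.
Step by step:
`a = [[9, 9], [1, 4], [6, 9]]` → a = [[9, 9], [1, 4], [6, 9]]
`b = a[:]` → b = [[9, 9], [1, 4], [6, 9]]
`c = a[1:]` → c = [[1, 4], [6, 9]]
`a[0].append(226)` → a = [[9, 9, 226], [1, 4], [6, 9]]; b = [[9, 9, 226], [1, 4], [6, 9]]
`a.append([3, 1])` → a = [[9, 9, 226], [1, 4], [6, 9], [3, 1]]
`print(b[0])` → prints [9, 9, 226]
`print(len(b))` → prints 3
`print(c[0])` → prints [1, 4]

Answer:
[9, 9, 226]
3
[1, 4]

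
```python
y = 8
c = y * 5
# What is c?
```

Trace:
`y = 8` → y = 8
`c = y * 5` → c = 40
So c = 40

Answer: 40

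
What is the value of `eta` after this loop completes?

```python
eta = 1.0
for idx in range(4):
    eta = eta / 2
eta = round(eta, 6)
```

Halving LR 4 times: 1 / 2^4
`eta` takes the values: 1.0 → 0.5 → 0.25 → 0.125 → 0.0625

Answer: 0.0625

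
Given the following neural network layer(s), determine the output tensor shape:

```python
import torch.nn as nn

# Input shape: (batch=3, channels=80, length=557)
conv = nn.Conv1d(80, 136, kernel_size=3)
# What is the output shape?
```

Input: (3, 80, 557) -> Output: (3, 136, 555)

Answer: (3, 136, 555)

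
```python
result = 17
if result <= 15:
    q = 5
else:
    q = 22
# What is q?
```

Trace:
`result = 17` → result = 17
`if result <= 15: ...` → result <= 15 is False, take else branch → q = 22
So q = 22

Answer: 22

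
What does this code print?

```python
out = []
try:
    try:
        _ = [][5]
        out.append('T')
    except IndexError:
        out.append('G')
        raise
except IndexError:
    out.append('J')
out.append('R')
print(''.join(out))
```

Execution trace: 'G' (inner except IndexError) → 'J' (outer except IndexError) → 'R' (after the try/except). Output: GJR

Answer: GJR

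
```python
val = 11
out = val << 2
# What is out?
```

Trace:
`val = 11` → val = 11
`out = val << 2` → out = 44
So out = 44

Answer: 44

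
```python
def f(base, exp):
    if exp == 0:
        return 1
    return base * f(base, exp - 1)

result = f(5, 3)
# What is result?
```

f(5, 3) = 5 * 5 * 5 = 125

Answer: 125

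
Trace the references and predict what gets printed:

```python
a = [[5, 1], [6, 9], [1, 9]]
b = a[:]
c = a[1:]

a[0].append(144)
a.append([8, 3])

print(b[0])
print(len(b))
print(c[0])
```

Key concept: slice with nested mutation.
Step by step:
`a = [[5, 1], [6, 9], [1, 9]]` → a = [[5, 1], [6, 9], [1, 9]]
`b = a[:]` → b = [[5, 1], [6, 9], [1, 9]]
`c = a[1:]` → c = [[6, 9], [1, 9]]
`a[0].append(144)` → a = [[5, 1, 144], [6, 9], [1, 9]]; b = [[5, 1, 144], [6, 9], [1, 9]]
`a.append([8, 3])` → a = [[5, 1, 144], [6, 9], [1, 9], [8, 3]]
`print(b[0])` → prints [5, 1, 144]
`print(len(b))` → prints 3
`print(c[0])` → prints [6, 9]

Answer:
[5, 1, 144]
3
[6, 9]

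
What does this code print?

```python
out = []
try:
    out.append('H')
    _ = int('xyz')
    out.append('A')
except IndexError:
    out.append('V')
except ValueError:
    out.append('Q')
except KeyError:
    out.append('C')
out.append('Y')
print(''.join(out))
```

Execution trace: 'H' (try body) → 'Q' (except ValueError) → 'Y' (after the try/except). Output: HQY

Answer: HQY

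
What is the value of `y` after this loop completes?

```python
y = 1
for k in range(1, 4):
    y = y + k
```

Start at 1, add 1 through 3
`y` takes the values: 1 → 2 → 4 → 7

Answer: 7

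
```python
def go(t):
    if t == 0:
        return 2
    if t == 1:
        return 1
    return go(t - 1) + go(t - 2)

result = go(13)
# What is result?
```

Build up from base cases: go(0)=2, go(1)=1, go(2)=3, go(3)=4, go(4)=7, go(5)=11, go(6)=18, ..., go(13)=521

Answer: 521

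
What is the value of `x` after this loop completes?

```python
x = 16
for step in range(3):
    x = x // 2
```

Halve 3 times: 16 // 2^3 = 2
`x` takes the values: 16 → 8 → 4 → 2

Answer: 2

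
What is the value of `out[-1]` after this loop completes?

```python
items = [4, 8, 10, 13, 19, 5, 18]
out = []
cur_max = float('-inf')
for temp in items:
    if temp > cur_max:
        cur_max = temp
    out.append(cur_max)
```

Running max ends at 19
`out` takes the values: [] → [4] → [4, 8] → [4, 8, 10] → [4, 8, 10, 13] → [4, 8, 10, 13, 19] → [4, 8, 10, 13, 19, 19] → [4, 8, 10, 13, 19, 19, 19]
So `out[-1]` = 19

Answer: 19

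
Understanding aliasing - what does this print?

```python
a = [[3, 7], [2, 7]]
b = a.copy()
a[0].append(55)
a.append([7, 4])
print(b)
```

Key concept: shallow copy with nested lists.
Step by step:
`a = [[3, 7], [2, 7]]` → a = [[3, 7], [2, 7]]
`b = a.copy()` → b = [[3, 7], [2, 7]]
`a[0].append(55)` → a = [[3, 7, 55], [2, 7]]; b = [[3, 7, 55], [2, 7]]
`a.append([7, 4])` → a = [[3, 7, 55], [2, 7], [7, 4]]
`print(b)` → prints [[3, 7, 55], [2, 7]]

Answer: [[3, 7, 55], [2, 7]]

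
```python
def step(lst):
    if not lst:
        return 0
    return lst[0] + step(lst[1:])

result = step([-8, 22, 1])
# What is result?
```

(-8) + 22 + 1 + 0 = 15

Answer: 15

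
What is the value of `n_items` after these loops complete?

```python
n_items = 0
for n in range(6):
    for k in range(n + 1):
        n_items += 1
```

Triangle: 1 + 2 + ... + 6
`n_items` takes the values: 0 → 1 → 2 → 3 → 4 → 5 → 6 → 7 → 8 → 9 → 10 → 11 → 12 → 13 → 14 → 15 → 16 → 17 → 18 → 19 → 20 → 21

Answer: 21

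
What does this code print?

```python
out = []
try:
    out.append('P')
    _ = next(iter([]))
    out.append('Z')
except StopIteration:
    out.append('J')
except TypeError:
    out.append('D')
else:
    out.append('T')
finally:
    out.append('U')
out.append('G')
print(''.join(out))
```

Execution trace: 'P' (try body) → 'J' (except StopIteration) → 'U' (finally) → 'G' (after the try/except). Output: PJUG

Answer: PJUG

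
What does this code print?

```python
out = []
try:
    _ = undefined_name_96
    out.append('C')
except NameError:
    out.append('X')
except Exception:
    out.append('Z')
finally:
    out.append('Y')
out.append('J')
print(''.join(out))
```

Execution trace: 'X' (except NameError) → 'Y' (finally) → 'J' (after the try/except). Output: XYJ

Answer: XYJ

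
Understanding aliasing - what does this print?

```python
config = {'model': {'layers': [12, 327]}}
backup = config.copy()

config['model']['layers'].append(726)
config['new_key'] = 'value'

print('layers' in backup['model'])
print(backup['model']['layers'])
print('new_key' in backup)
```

Key concept: shallow copy gotcha with nested dict.
Step by step:
`config = {'model': {'layers': [12, 327]}}` → config = {'model': {'layers': [12, 327]}}
`backup = config.copy()` → backup = {'model': {'layers': [12, 327]}}
`config['model']['layers'].append(726)` → config = {'model': {'layers': [12, 327, 726]}}; backup = {'model': {'layers': [12, 327, 726]}}
`config['new_key'] = 'value'` → config = {'model': {'layers': [12, 327, 726]}, 'new_key': 'value'}
`print('layers' in backup['model'])` → prints True
`print(backup['model']['layers'])` → prints [12, 327, 726]
`print('new_key' in backup)` → prints False

Answer:
True
[12, 327, 726]
False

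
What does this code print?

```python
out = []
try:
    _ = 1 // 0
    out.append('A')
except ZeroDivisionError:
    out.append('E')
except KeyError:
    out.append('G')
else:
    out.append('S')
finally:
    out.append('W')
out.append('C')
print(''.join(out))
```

Execution trace: 'E' (except ZeroDivisionError) → 'W' (finally) → 'C' (after the try/except). Output: EWC

Answer: EWC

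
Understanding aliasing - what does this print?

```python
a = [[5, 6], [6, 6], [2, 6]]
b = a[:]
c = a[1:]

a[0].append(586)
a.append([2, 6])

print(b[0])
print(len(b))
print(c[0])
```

Key concept: slice with nested mutation.
Step by step:
`a = [[5, 6], [6, 6], [2, 6]]` → a = [[5, 6], [6, 6], [2, 6]]
`b = a[:]` → b = [[5, 6], [6, 6], [2, 6]]
`c = a[1:]` → c = [[6, 6], [2, 6]]
`a[0].append(586)` → a = [[5, 6, 586], [6, 6], [2, 6]]; b = [[5, 6, 586], [6, 6], [2, 6]]
`a.append([2, 6])` → a = [[5, 6, 586], [6, 6], [2, 6], [2, 6]]
`print(b[0])` → prints [5, 6, 586]
`print(len(b))` → prints 3
`print(c[0])` → prints [6, 6]

Answer:
[5, 6, 586]
3
[6, 6]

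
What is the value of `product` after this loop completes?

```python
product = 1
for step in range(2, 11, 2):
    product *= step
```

Product of even numbers 2 to 10
`product` takes the values: 1 → 2 → 8 → 48 → 384 → 3840

Answer: 3840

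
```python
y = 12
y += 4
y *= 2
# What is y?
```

Trace:
`y = 12` → y = 12
`y += 4` → y = 16
`y *= 2` → y = 32
So y = 32

Answer: 32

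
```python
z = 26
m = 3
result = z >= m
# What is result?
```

Trace:
`z = 26` → z = 26
`m = 3` → m = 3
`result = z >= m` → result = True
So result = True

Answer: True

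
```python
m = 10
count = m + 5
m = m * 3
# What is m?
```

Trace:
`m = 10` → m = 10
`count = m + 5` → count = 15
`m = m * 3` → m = 30
So m = 30

Answer: 30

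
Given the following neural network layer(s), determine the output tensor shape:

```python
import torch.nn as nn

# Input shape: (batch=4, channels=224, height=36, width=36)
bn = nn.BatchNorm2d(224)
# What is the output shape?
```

Input: (4, 224, 36, 36) -> Output: (4, 224, 36, 36)

Answer: (4, 224, 36, 36)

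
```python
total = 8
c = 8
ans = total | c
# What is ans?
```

Trace:
`total = 8` → total = 8
`c = 8` → c = 8
`ans = total | c` → ans = 8
So ans = 8

Answer: 8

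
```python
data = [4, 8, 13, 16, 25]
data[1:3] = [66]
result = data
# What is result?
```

Trace:
`data = [4, 8, 13, 16, 25]` → data = [4, 8, 13, 16, 25]
`data[1:3] = [66]` → data = [4, 66, 16, 25]
`result = data` → result = [4, 66, 16, 25]
So result = [4, 66, 16, 25]

Answer: [4, 66, 16, 25]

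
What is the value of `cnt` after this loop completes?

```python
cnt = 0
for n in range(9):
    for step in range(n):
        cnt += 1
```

Triangle number: 0+1+2+...+8
`cnt` takes the values: 0 → 1 → 2 → 3 → 4 → 5 → 6 → 7 → 8 → 9 → 10 → 11 → 12 → 13 → 14 → 15 → 16 → 17 → 18 → 19 → 20 → 21 → 22 → 23 → 24 → 25 → 26 → 27 → 28 → 29 → 30 → 31 → 32 → 33 → 34 → 35 → 36

Answer: 36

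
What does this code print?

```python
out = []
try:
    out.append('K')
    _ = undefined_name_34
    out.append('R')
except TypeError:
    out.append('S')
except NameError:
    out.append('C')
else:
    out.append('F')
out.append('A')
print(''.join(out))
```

Execution trace: 'K' (try body) → 'C' (except NameError) → 'A' (after the try/except). Output: KCA

Answer: KCA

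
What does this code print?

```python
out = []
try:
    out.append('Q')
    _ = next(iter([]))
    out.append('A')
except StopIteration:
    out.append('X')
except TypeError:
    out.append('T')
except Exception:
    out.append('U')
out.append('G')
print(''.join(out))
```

Execution trace: 'Q' (try body) → 'X' (except StopIteration) → 'G' (after the try/except). Output: QXG

Answer: QXG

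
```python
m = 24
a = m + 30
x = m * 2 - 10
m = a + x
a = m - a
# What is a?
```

Trace:
`m = 24` → m = 24
`a = m + 30` → a = 54
`x = m * 2 - 10` → x = 38
`m = a + x` → m = 92
`a = m - a` → a = 38
So a = 38

Answer: 38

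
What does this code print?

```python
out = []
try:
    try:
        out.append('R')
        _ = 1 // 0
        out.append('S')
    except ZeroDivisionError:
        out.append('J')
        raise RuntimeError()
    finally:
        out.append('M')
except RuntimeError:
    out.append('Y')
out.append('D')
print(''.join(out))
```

Execution trace: 'R' (inner try body) → 'J' (inner except ZeroDivisionError) → 'M' (inner finally) → 'Y' (outer except RuntimeError) → 'D' (after the try/except). Output: RJMYD

Answer: RJMYD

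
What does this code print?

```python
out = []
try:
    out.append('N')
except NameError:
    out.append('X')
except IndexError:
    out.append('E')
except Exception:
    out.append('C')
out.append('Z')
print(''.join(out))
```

Execution trace: 'N' (try body, no exception) → 'Z' (after the try/except). Output: NZ

Answer: NZ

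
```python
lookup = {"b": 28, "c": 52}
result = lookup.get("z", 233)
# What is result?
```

Trace:
`lookup = {"b": 28, "c": 52}` → lookup = {'b': 28, 'c': 52}
`result = lookup.get("z", 233)` → result = 233
So result = 233

Answer: 233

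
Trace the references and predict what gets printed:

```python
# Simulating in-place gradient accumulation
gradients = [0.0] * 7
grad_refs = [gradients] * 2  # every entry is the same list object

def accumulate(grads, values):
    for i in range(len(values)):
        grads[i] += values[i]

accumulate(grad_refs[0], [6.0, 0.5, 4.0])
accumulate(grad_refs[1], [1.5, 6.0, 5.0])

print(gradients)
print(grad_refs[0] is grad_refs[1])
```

Key concept: gradient accumulation aliasing.
Step by step:
`gradients = [0.0] * 7` → gradients = [0.0, 0.0, 0.0, 0.0, 0.0, 0.0, 0.0]
`grad_refs = [gradients] * 2` → grad_refs = [[0.0, 0.0, 0.0, 0.0, 0.0, 0.0, 0.0], [0.0, 0.0, 0.0, 0.0, 0.0, 0.0, 0.0]]
`accumulate(grad_refs[0], [6.0, 0.5, 4.0])` → gradients = [6.0, 0.5, 4.0, 0.0, 0.0, 0.0, 0.0]; grad_refs = [[6.0, 0.5, 4.0, 0.0, 0.0, 0.0, 0.0], [6.0, 0.5, 4.0, 0.0, 0.0, 0.0, 0.0]]
`accumulate(grad_refs[1], [1.5, 6.0, 5.0])` → gradients = [7.5, 6.5, 9.0, 0.0, 0.0, 0.0, 0.0]; grad_refs = [[7.5, 6.5, 9.0, 0.0, 0.0, 0.0, 0.0], [7.5, 6.5, 9.0, 0.0, 0.0, 0.0, 0.0]]
`print(gradients)` → prints [7.5, 6.5, 9.0, 0.0, 0.0, 0.0, 0.0]
`print(grad_refs[0] is grad_refs[1])` → prints True

Answer:
[7.5, 6.5, 9.0, 0.0, 0.0, 0.0, 0.0]
True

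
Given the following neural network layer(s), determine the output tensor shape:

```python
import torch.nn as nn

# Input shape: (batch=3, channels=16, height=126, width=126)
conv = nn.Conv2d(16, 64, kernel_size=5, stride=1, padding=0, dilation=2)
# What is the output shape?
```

Input: (3, 16, 126, 126) -> Output: (3, 64, 118, 118)

Answer: (3, 64, 118, 118)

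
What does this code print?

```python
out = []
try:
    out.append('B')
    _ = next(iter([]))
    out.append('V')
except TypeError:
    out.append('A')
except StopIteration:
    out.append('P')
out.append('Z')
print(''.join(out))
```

Execution trace: 'B' (try body) → 'P' (except StopIteration) → 'Z' (after the try/except). Output: BPZ

Answer: BPZ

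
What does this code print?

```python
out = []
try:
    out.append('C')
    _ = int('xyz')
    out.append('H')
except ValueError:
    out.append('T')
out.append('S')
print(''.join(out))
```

Execution trace: 'C' (try body) → 'T' (except ValueError) → 'S' (after the try/except). Output: CTS

Answer: CTS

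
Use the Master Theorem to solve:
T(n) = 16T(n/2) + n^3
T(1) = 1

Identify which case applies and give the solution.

a=16, b=2, f(n)=n^3. log_2(16) = 4. Since c=3 < 4, Case 1 applies: T(n) = Θ(n^log_b(a)) = O(n^4).

Answer: O(n^4) - Case 1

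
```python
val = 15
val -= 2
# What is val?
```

Trace:
`val = 15` → val = 15
`val -= 2` → val = 13
So val = 13

Answer: 13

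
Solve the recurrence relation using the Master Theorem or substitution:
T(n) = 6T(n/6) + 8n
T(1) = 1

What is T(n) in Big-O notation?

By Master Theorem: a=6, b=6, f(n)=8n. Since log_6(6) = 1 and f(n) = Θ(n^1), Case 2 applies. T(n) = O(n log n).

Answer: O(n log n)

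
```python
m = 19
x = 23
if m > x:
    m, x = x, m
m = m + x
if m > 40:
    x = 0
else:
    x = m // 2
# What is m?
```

Trace:
`m = 19` → m = 19
`x = 23` → x = 23
`if m > x: ...` → m > x is False → no variable changes
`m = m + x` → m = 42
`if m > 40: ...` → m > 40 is True → x = 0
So m = 42

Answer: 42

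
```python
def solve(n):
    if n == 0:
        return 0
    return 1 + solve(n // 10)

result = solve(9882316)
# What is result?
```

Count of digits of 9882316: 7

Answer: 7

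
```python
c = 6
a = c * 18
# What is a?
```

Trace:
`c = 6` → c = 6
`a = c * 18` → a = 108
So a = 108

Answer: 108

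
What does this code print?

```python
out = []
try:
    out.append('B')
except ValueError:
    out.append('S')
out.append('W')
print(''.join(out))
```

Execution trace: 'B' (try body, no exception) → 'W' (after the try/except). Output: BW

Answer: BW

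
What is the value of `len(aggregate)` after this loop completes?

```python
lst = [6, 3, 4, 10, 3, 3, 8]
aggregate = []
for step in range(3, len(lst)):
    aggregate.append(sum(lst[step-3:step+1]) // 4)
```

Number of 4-element averages
`aggregate` takes the values: [] → [5] → [5, 5] → [5, 5, 5] → [5, 5, 5, 6]
So `len(aggregate)` = 4

Answer: 4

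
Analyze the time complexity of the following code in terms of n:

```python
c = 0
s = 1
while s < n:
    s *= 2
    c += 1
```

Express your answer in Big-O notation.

Each loop level contributes: log n. Multiplying the contributions gives O(log n).

Answer: O(log n)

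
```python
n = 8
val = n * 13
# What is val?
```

Trace:
`n = 8` → n = 8
`val = n * 13` → val = 104
So val = 104

Answer: 104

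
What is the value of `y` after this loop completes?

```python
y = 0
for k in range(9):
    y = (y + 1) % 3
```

Increment mod 3, 9 times = 0
`y` takes the values: 0 → 1 → 2 → 0 → 1 → 2 → 0 → 1 → 2 → 0

Answer: 0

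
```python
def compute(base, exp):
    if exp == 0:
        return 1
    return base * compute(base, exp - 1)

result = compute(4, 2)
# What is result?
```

compute(4, 2) = 4 * 4 = 16

Answer: 16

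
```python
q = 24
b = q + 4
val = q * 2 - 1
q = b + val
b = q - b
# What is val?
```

Trace:
`q = 24` → q = 24
`b = q + 4` → b = 28
`val = q * 2 - 1` → val = 47
`q = b + val` → q = 75
`b = q - b` → b = 47
So val = 47

Answer: 47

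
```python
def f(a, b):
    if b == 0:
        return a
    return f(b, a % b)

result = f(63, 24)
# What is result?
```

f(63, 24) -> f(24, 15) -> f(15, 9) -> f(9, 6) -> f(6, 3) -> f(3, 0) -> 3

Answer: 3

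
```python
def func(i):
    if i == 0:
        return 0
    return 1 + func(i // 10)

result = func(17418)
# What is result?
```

Count of digits of 17418: 5

Answer: 5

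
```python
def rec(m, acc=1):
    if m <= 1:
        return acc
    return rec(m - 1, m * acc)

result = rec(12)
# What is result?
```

Accumulator trace (n, acc): (12, 1) -> (11, 12) -> (10, 132) -> (9, 1320) -> (8, 11880) -> (7, 95040) -> (6, 665280) -> (5, 3991680) -> (4, 19958400) -> (3, 79833600) -> (2, 239500800) -> (1, 479001600) -> return 479001600

Answer: 479001600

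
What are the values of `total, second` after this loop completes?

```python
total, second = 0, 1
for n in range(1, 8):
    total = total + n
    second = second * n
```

Sum and factorial of 1 to 7
`total, second` takes the values: (0, 1) → (1, 1) → (3, 1) → (3, 2) → (6, 2) → (6, 6) → (10, 6) → (10, 24) → (15, 24) → (15, 120) → (21, 120) → (21, 720) → (28, 720) → (28, 5040)

Answer: 28, 5040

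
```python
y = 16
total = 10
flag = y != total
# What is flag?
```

Trace:
`y = 16` → y = 16
`total = 10` → total = 10
`flag = y != total` → flag = True
So flag = True

Answer: True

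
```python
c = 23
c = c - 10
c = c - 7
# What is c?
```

Trace:
`c = 23` → c = 23
`c = c - 10` → c = 13
`c = c - 7` → c = 6
So c = 6

Answer: 6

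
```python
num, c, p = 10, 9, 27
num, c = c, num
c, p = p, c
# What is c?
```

Trace:
`num, c, p = 10, 9, 27` → num = 10; c = 9; p = 27
`num, c = c, num` → num = 9; c = 10
`c, p = p, c` → c = 27; p = 10
So c = 27

Answer: 27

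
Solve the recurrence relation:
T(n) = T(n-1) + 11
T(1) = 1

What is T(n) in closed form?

Unrolling: T(n) = T(1) + 11·(n-1) = 1 + 11(n-1) = 11n - 10.

Answer: T(n) = 11n - 10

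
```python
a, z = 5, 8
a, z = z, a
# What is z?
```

Trace:
`a, z = 5, 8` → a = 5; z = 8
`a, z = z, a` → a = 8; z = 5
So z = 5

Answer: 5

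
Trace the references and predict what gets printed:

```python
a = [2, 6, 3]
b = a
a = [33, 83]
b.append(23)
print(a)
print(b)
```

Key concept: rebinding vs mutation: a is rebound to a new list, b still points at the original.
Step by step:
`a = [2, 6, 3]` → a = [2, 6, 3]
`b = a` → b = [2, 6, 3] (same object as a)
`a = [33, 83]` → a = [33, 83]
`b.append(23)` → b = [2, 6, 3, 23]
`print(a)` → prints [33, 83]
`print(b)` → prints [2, 6, 3, 23]

Answer:
[33, 83]
[2, 6, 3, 23]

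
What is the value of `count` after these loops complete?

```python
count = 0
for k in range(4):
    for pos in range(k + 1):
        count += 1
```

Triangle: 1 + 2 + ... + 4
`count` takes the values: 0 → 1 → 2 → 3 → 4 → 5 → 6 → 7 → 8 → 9 → 10

Answer: 10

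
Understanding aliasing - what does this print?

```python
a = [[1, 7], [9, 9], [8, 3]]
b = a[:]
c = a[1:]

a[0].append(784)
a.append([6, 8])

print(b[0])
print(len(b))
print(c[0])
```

Key concept: slice with nested mutation.
Step by step:
`a = [[1, 7], [9, 9], [8, 3]]` → a = [[1, 7], [9, 9], [8, 3]]
`b = a[:]` → b = [[1, 7], [9, 9], [8, 3]]
`c = a[1:]` → c = [[9, 9], [8, 3]]
`a[0].append(784)` → a = [[1, 7, 784], [9, 9], [8, 3]]; b = [[1, 7, 784], [9, 9], [8, 3]]
`a.append([6, 8])` → a = [[1, 7, 784], [9, 9], [8, 3], [6, 8]]
`print(b[0])` → prints [1, 7, 784]
`print(len(b))` → prints 3
`print(c[0])` → prints [9, 9]

Answer:
[1, 7, 784]
3
[9, 9]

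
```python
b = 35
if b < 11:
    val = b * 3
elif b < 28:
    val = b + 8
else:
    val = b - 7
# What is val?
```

Trace:
`b = 35` → b = 35
`if b < 11: ...` → b < 11 is False, b < 28 is False, take else branch → val = 28
So val = 28

Answer: 28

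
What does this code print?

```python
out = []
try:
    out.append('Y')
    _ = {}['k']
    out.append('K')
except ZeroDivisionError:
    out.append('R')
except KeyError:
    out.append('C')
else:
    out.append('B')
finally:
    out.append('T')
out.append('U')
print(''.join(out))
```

Execution trace: 'Y' (try body) → 'C' (except KeyError) → 'T' (finally) → 'U' (after the try/except). Output: YCTU

Answer: YCTU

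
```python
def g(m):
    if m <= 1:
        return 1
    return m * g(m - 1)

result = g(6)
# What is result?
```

g(6) = 6 * 5 * 4 * 3 * 2 * 1 = 720

Answer: 720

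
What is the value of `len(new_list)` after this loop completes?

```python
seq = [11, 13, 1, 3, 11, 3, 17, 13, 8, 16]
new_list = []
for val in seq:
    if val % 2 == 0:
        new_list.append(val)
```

Count even numbers in [11, 13, 1, 3, 11, 3, 17, 13, 8, 16]
`new_list` takes the values: [] → [8] → [8, 16]
So `len(new_list)` = 2

Answer: 2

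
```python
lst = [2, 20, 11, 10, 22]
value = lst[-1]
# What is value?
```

Trace:
`lst = [2, 20, 11, 10, 22]` → lst = [2, 20, 11, 10, 22]
`value = lst[-1]` → value = 22
So value = 22

Answer: 22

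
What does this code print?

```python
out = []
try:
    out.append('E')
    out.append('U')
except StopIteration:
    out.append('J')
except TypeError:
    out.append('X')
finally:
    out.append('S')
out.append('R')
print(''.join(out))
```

Execution trace: 'E' (try body) → 'U' (try body, no exception) → 'S' (finally) → 'R' (after the try/except). Output: EUSR

Answer: EUSR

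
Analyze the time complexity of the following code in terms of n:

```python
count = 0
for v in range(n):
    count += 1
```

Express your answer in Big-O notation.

Each loop level contributes: n. Multiplying the contributions gives O(n).

Answer: O(n)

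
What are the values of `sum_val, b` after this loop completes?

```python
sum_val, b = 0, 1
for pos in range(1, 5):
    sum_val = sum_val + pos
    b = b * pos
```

Sum and factorial of 1 to 4
`sum_val, b` takes the values: (0, 1) → (1, 1) → (3, 1) → (3, 2) → (6, 2) → (6, 6) → (10, 6) → (10, 24)

Answer: 10, 24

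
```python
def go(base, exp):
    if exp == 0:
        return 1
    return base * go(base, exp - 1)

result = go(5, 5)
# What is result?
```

go(5, 5) = 5 * 5 * 5 * 5 * 5 = 3125

Answer: 3125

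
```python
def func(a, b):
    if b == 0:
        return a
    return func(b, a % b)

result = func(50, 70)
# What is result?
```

func(50, 70) -> func(70, 50) -> func(50, 20) -> func(20, 10) -> func(10, 0) -> 10

Answer: 10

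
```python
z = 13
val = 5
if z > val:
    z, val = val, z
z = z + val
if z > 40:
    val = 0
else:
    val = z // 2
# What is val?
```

Trace:
`z = 13` → z = 13
`val = 5` → val = 5
`if z > val: ...` → z > val is True → z = 5; val = 13
`z = z + val` → z = 18
`if z > 40: ...` → z > 40 is False, take else branch → val = 9
So val = 9

Answer: 9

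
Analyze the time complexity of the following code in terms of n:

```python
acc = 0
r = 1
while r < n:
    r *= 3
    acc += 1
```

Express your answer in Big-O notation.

Each loop level contributes: log n. Multiplying the contributions gives O(log n).

Answer: O(log n)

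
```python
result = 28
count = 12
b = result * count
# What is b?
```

Trace:
`result = 28` → result = 28
`count = 12` → count = 12
`b = result * count` → b = 336
So b = 336

Answer: 336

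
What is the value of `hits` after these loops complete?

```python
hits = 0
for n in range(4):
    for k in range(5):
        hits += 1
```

4 * 5 = 20
`hits` takes the values: 0 → 1 → 2 → 3 → 4 → 5 → 6 → 7 → 8 → 9 → 10 → 11 → 12 → 13 → 14 → 15 → 16 → 17 → 18 → 19 → 20

Answer: 20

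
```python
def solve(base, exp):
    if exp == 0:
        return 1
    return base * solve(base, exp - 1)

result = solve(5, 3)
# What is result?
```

solve(5, 3) = 5 * 5 * 5 = 125

Answer: 125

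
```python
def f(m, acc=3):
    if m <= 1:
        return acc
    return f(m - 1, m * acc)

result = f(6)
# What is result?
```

Accumulator trace (n, acc): (6, 3) -> (5, 18) -> (4, 90) -> (3, 360) -> (2, 1080) -> (1, 2160) -> return 2160

Answer: 2160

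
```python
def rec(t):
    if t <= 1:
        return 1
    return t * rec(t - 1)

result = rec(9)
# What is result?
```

rec(9) = 9 * 8 * 7 * 6 * 5 * 4 * 3 * 2 * 1 = 362880

Answer: 362880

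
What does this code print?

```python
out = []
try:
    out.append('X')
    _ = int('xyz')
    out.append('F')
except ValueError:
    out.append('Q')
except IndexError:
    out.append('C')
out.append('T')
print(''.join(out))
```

Execution trace: 'X' (try body) → 'Q' (except ValueError) → 'T' (after the try/except). Output: XQT

Answer: XQT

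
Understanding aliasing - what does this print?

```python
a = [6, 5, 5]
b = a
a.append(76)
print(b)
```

Key concept: basic list aliasing.
Step by step:
`a = [6, 5, 5]` → a = [6, 5, 5]
`b = a` → b = [6, 5, 5] (same object as a)
`a.append(76)` → a = [6, 5, 5, 76] (same object as b); b = [6, 5, 5, 76] (same object as a)
`print(b)` → prints [6, 5, 5, 76]

Answer: [6, 5, 5, 76]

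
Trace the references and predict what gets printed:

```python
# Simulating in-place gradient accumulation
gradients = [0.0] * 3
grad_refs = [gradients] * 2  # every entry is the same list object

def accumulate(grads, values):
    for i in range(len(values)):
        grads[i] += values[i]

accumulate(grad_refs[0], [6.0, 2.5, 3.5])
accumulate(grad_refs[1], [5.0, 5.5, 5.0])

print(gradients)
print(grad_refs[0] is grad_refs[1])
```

Key concept: gradient accumulation aliasing.
Step by step:
`gradients = [0.0] * 3` → gradients = [0.0, 0.0, 0.0]
`grad_refs = [gradients] * 2` → grad_refs = [[0.0, 0.0, 0.0], [0.0, 0.0, 0.0]]
`accumulate(grad_refs[0], [6.0, 2.5, 3.5])` → gradients = [6.0, 2.5, 3.5]; grad_refs = [[6.0, 2.5, 3.5], [6.0, 2.5, 3.5]]
`accumulate(grad_refs[1], [5.0, 5.5, 5.0])` → gradients = [11.0, 8.0, 8.5]; grad_refs = [[11.0, 8.0, 8.5], [11.0, 8.0, 8.5]]
`print(gradients)` → prints [11.0, 8.0, 8.5]
`print(grad_refs[0] is grad_refs[1])` → prints True

Answer:
[11.0, 8.0, 8.5]
True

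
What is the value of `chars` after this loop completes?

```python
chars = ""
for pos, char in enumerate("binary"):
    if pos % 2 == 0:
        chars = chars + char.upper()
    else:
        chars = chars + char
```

Uppercase even positions in 'binary'
`chars` takes the values: "" → "B" → "Bi" → "BiN" → "BiNa" → "BiNaR" → "BiNaRy"

Answer: "BiNaRy"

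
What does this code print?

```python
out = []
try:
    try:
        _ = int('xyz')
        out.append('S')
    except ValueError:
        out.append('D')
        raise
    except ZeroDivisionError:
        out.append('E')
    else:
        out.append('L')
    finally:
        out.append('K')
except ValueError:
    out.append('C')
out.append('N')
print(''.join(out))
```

Execution trace: 'D' (inner except ValueError) → 'K' (inner finally) → 'C' (outer except ValueError) → 'N' (after the try/except). Output: DKCN

Answer: DKCN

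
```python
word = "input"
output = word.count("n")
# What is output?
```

Trace:
`word = "input"` → word = 'input'
`output = word.count("n")` → output = 1
So output = 1

Answer: 1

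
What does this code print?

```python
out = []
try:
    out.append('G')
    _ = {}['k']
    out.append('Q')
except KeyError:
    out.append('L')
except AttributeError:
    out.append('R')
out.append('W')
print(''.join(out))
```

Execution trace: 'G' (try body) → 'L' (except KeyError) → 'W' (after the try/except). Output: GLW

Answer: GLW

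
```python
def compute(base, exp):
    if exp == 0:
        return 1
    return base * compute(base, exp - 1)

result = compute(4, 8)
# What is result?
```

compute(4, 8) = 4 * 4 * 4 * 4 * 4 * 4 * 4 * 4 = 65536

Answer: 65536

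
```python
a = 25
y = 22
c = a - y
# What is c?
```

Trace:
`a = 25` → a = 25
`y = 22` → y = 22
`c = a - y` → c = 3
So c = 3

Answer: 3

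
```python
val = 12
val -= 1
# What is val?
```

Trace:
`val = 12` → val = 12
`val -= 1` → val = 11
So val = 11

Answer: 11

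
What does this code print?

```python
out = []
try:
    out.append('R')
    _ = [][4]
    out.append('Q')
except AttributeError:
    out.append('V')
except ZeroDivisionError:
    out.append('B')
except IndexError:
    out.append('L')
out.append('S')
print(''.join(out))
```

Execution trace: 'R' (try body) → 'L' (except IndexError) → 'S' (after the try/except). Output: RLS

Answer: RLS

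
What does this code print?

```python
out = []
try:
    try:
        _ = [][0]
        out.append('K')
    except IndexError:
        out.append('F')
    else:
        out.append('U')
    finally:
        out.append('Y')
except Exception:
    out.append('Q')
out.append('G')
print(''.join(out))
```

Execution trace: 'F' (inner except IndexError) → 'Y' (inner finally) → 'G' (after the try/except). Output: FYG

Answer: FYG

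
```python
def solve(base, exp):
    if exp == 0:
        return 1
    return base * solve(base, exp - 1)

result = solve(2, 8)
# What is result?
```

solve(2, 8) = 2 * 2 * 2 * 2 * 2 * 2 * 2 * 2 = 256

Answer: 256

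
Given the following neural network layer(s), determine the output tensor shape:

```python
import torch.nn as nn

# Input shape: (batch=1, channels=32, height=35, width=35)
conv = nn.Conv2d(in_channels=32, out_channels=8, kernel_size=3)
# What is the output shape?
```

Input: (1, 32, 35, 35) -> Output: (1, 8, 33, 33)

Answer: (1, 8, 33, 33)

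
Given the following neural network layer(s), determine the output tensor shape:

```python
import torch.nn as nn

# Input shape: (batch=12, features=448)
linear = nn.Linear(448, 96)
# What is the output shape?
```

Input: (12, 448) -> Output: (12, 96)

Answer: (12, 96)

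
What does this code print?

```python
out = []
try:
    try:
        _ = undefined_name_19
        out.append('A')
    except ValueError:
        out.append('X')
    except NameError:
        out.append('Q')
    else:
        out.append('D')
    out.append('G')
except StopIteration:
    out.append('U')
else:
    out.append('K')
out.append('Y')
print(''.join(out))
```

Execution trace: 'Q' (inner except NameError) → 'G' (try body, no exception) → 'K' (else) → 'Y' (after the try/except). Output: QGKY

Answer: QGKY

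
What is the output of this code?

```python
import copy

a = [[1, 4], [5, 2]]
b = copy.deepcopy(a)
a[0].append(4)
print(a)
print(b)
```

Key concept: deep copy is fully independent.
Step by step:
`a = [[1, 4], [5, 2]]` → a = [[1, 4], [5, 2]]
`b = copy.deepcopy(a)` → b = [[1, 4], [5, 2]]
`a[0].append(4)` → a = [[1, 4, 4], [5, 2]]
`print(a)` → prints [[1, 4, 4], [5, 2]]
`print(b)` → prints [[1, 4], [5, 2]]

Answer:
[[1, 4, 4], [5, 2]]
[[1, 4], [5, 2]]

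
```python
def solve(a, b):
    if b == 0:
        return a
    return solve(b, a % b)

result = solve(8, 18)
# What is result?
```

solve(8, 18) -> solve(18, 8) -> solve(8, 2) -> solve(2, 0) -> 2

Answer: 2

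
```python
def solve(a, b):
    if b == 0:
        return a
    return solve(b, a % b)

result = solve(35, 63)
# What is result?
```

solve(35, 63) -> solve(63, 35) -> solve(35, 28) -> solve(28, 7) -> solve(7, 0) -> 7

Answer: 7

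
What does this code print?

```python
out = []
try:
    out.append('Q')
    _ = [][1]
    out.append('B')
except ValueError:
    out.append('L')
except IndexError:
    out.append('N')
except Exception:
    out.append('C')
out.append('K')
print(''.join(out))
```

Execution trace: 'Q' (try body) → 'N' (except IndexError) → 'K' (after the try/except). Output: QNK

Answer: QNK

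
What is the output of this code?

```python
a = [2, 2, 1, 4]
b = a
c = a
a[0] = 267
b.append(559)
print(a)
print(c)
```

Key concept: multiple aliases.
Step by step:
`a = [2, 2, 1, 4]` → a = [2, 2, 1, 4]
`b = a` → b = [2, 2, 1, 4] (same object as a)
`c = a` → c = [2, 2, 1, 4] (same object as a, b)
`a[0] = 267` → a = [267, 2, 1, 4] (same object as b, c); b = [267, 2, 1, 4] (same object as a, c); c = [267, 2, 1, 4] (same object as a, b)
`b.append(559)` → a = [267, 2, 1, 4, 559] (same object as b, c); b = [267, 2, 1, 4, 559] (same object as a, c); c = [267, 2, 1, 4, 559] (same object as a, b)
`print(a)` → prints [267, 2, 1, 4, 559]
`print(c)` → prints [267, 2, 1, 4, 559]

Answer:
[267, 2, 1, 4, 559]
[267, 2, 1, 4, 559]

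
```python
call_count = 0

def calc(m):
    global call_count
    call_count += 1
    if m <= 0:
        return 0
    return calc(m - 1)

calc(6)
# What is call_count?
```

Linear recursion stepping by 1: 7 calls from m=6 down to ≤0.

Answer: 7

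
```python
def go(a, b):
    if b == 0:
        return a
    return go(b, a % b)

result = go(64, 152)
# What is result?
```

go(64, 152) -> go(152, 64) -> go(64, 24) -> go(24, 16) -> go(16, 8) -> go(8, 0) -> 8

Answer: 8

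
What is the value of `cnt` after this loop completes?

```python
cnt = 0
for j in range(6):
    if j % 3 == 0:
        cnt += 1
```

Count numbers divisible by 3 in range(6)
`cnt` takes the values: 0 → 1 → 2

Answer: 2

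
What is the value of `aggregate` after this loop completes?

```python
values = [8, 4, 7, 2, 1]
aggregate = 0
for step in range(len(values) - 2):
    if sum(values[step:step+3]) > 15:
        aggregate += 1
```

Count windows with sum > 15
`aggregate` takes the values: 0 → 1

Answer: 1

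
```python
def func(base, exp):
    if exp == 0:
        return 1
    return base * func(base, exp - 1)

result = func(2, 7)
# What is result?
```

func(2, 7) = 2 * 2 * 2 * 2 * 2 * 2 * 2 = 128

Answer: 128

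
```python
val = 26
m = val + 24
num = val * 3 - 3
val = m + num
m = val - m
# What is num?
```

Trace:
`val = 26` → val = 26
`m = val + 24` → m = 50
`num = val * 3 - 3` → num = 75
`val = m + num` → val = 125
`m = val - m` → m = 75
So num = 75

Answer: 75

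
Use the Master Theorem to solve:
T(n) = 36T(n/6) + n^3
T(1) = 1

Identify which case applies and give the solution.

a=36, b=6, f(n)=n^3. log_6(36) = 2. Since c=3 > 2 and the regularity condition holds (36(n/6)^3 = (36/6^3)n^3 with 36/6^3 < 1), Case 3 applies: T(n) = Θ(f(n)) = O(n^3).

Answer: O(n^3) - Case 3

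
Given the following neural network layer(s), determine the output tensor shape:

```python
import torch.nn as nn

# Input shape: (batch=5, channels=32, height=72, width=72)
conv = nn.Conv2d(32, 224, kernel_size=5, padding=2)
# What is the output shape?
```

Input: (5, 32, 72, 72) -> Output: (5, 224, 72, 72)

Answer: (5, 224, 72, 72)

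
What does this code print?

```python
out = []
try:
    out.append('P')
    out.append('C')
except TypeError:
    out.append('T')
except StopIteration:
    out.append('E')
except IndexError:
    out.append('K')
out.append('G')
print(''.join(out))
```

Execution trace: 'P' (try body) → 'C' (try body, no exception) → 'G' (after the try/except). Output: PCG

Answer: PCG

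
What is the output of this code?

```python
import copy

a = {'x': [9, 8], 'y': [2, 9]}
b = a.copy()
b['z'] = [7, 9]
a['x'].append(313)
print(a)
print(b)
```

Key concept: shallow copy of dict with mutable values.
Step by step:
`a = {'x': [9, 8], 'y': [2, 9]}` → a = {'x': [9, 8], 'y': [2, 9]}
`b = a.copy()` → b = {'x': [9, 8], 'y': [2, 9]}
`b['z'] = [7, 9]` → b = {'x': [9, 8], 'y': [2, 9], 'z': [7, 9]}
`a['x'].append(313)` → a = {'x': [9, 8, 313], 'y': [2, 9]}; b = {'x': [9, 8, 313], 'y': [2, 9], 'z': [7, 9]}
`print(a)` → prints {'x': [9, 8, 313], 'y': [2, 9]}
`print(b)` → prints {'x': [9, 8, 313], 'y': [2, 9], 'z': [7, 9]}

Answer:
{'x': [9, 8, 313], 'y': [2, 9]}
{'x': [9, 8, 313], 'y': [2, 9], 'z': [7, 9]}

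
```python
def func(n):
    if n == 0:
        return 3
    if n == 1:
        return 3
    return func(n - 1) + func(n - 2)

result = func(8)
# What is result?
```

Build up from base cases: func(0)=3, func(1)=3, func(2)=6, func(3)=9, func(4)=15, func(5)=24, func(6)=39, ..., func(8)=102

Answer: 102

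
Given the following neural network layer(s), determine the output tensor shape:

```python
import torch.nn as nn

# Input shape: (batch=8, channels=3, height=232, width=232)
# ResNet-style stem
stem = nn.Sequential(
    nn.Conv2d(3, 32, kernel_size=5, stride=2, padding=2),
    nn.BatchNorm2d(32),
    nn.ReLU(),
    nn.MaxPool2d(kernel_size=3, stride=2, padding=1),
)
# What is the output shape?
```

Input: (8, 3, 232, 232) -> after Conv2d 5x5 stride=2: (8, 32, 116, 116) -> Output: (8, 32, 58, 58)

Answer: (8, 32, 58, 58)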